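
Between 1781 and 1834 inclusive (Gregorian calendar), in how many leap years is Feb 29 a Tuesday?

Leap years in 1781–1834: 12 of them.
Feb 29 weekday advances by 5 (mod 7) from one leap year to the next four years later (or differs when a century non-leap intervenes).
Leap-day weekdays: 1784:Sun 1788:Fri 1792:Wed 1796:Mon 1804:Wed 1808:Mon 1812:Sat 1816:Thu 1820:Tue✓ 1824:Sun 1828:Fri 1832:Wed
Tuesday: 1820 → 1.

1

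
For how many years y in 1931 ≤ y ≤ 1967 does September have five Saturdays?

11

September has 30 days; it has five Saturdays when Saturday falls among the first (month-length − 28) days — i.e. when September 1 is one of Saturday/Friday.
September 1 by year: 1931:Tue 1932:Thu 1933:Fri✓ 1934:Sat✓ 1935:Sun 1936:Tue 1937:Wed 1938:Thu 1939:Fri✓ 1940:Sun 1941:Mon 1942:Tue 1943:Wed 1944:Fri✓ 1945:Sat✓ …(7 more)… 1953:Tue 1954:Wed 1955:Thu 1956:Sat✓ 1957:Sun 1958:Mon 1959:Tue 1960:Thu 1961:Fri✓ 1962:Sat✓ 1963:Sun 1964:Tue 1965:Wed 1966:Thu 1967:Fri✓
Years with five Saturdays: 1933, 1934, 1939, 1944, 1945, 1950, 1951, 1956, 1961, 1962, 1967 → 11.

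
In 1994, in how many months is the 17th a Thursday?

3

Check the 17th of each month of 1994: Jan 17: Mon, Feb 17: Thu, Mar 17: Thu, Apr 17: Sun, May 17: Tue, Jun 17: Fri, Jul 17: Sun, Aug 17: Wed, Sep 17: Sat, Oct 17: Mon, Nov 17: Thu, Dec 17: Sat.
Thursday occurs in February, March, November — 3 months.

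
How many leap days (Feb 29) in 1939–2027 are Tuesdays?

Leap years in 1939–2027: 22 of them.
Feb 29 weekday advances by 5 (mod 7) from one leap year to the next four years later (or differs when a century non-leap intervenes).
Leap-day weekdays: 1940:Thu 1944:Tue✓ 1948:Sun 1952:Fri 1956:Wed 1960:Mon 1964:Sat 1968:Thu 1972:Tue✓ 1976:Sun 1980:Fri 1984:Wed 1988:Mon 1992:Sat 1996:Thu 2000:Tue✓ 2004:Sun 2008:Fri 2012:Wed 2016:Mon 2020:Sat 2024:Thu
Tuesday: 1944, 1972, 2000 → 3.

3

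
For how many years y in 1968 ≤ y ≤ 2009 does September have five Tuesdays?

13

September has 30 days; it has five Tuesdays when Tuesday falls among the first (month-length − 28) days — i.e. when September 1 is one of Tuesday/Monday.
September 1 by year: 1968:Sun 1969:Mon✓ 1970:Tue✓ 1971:Wed 1972:Fri 1973:Sat 1974:Sun 1975:Mon✓ 1976:Wed 1977:Thu 1978:Fri 1979:Sat 1980:Mon✓ 1981:Tue✓ 1982:Wed …(12 more)… 1995:Fri 1996:Sun 1997:Mon✓ 1998:Tue✓ 1999:Wed 2000:Fri 2001:Sat 2002:Sun 2003:Mon✓ 2004:Wed 2005:Thu 2006:Fri 2007:Sat 2008:Mon✓ 2009:Tue✓
Years with five Tuesdays: 1969, 1970, 1975, 1980, 1981, 1986, 1987, 1992, 1997, 1998, 2003, 2008, 2009 → 13.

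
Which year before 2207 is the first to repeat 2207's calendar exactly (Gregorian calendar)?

Two years share a calendar iff Jan 1 falls on the same weekday and both are leap or both are common. 2207: Jan 1 is Thursday, common year.
2206: Jan 1 Wednesday, common
2205: Jan 1 Tuesday, common
2204: Jan 1 Sunday, leap
2203: Jan 1 Saturday, common
2202: Jan 1 Friday, common
2201: Jan 1 Thursday, common
2201 matches on both conditions.

2201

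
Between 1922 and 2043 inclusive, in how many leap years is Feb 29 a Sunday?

4

Leap years in 1922–2043: 30 of them.
Feb 29 weekday advances by 5 (mod 7) from one leap year to the next four years later (or differs when a century non-leap intervenes).
Leap-day weekdays: 1924:Fri 1928:Wed 1932:Mon 1936:Sat 1940:Thu 1944:Tue 1948:Sun✓ 1952:Fri 1956:Wed 1960:Mon 1964:Sat 1968:Thu 1972:Tue …(4 more)… 1992:Sat 1996:Thu 2000:Tue 2004:Sun✓ 2008:Fri 2012:Wed 2016:Mon 2020:Sat 2024:Thu 2028:Tue 2032:Sun✓ 2036:Fri 2040:Wed
Sunday: 1948, 1976, 2004, 2032 → 4.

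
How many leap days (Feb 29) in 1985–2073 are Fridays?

3

Leap years in 1985–2073: 22 of them.
Feb 29 weekday advances by 5 (mod 7) from one leap year to the next four years later (or differs when a century non-leap intervenes).
Leap-day weekdays: 1988:Mon 1992:Sat 1996:Thu 2000:Tue 2004:Sun 2008:Fri✓ 2012:Wed 2016:Mon 2020:Sat 2024:Thu 2028:Tue 2032:Sun 2036:Fri✓ 2040:Wed 2044:Mon 2048:Sat 2052:Thu 2056:Tue 2060:Sun 2064:Fri✓ 2068:Wed 2072:Mon
Friday: 2008, 2036, 2064 → 3.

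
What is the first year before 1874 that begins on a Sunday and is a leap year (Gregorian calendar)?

Jan 1 advances by 2 weekdays after a leap year and by 1 after a common year.
1874: Jan 1 is Thursday.
1873: Wednesday
1872: Monday (leap)
1871: Sunday
1870: Saturday
1869: Friday
1868: Wednesday (leap)
1867: Tuesday
1866: Monday
1865: Sunday
1864: Friday (leap)
1863: Thursday
1862: Wednesday
1861: Tuesday
1860: Sunday (leap)
1860 begins on a Sunday and is a leap year.

1860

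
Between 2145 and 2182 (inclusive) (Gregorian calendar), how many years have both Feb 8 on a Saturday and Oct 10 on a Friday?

4

Check each year's weekday for Feb 8 and Oct 10:
  2145: Mon/Sun  2146: Tue/Mon  2147: Wed/Tue  2148: Thu/Thu  2149: Sat/Fri ✓  2150: Sun/Sat  2151: Mon/Sun  2152: Tue/Tue  2153: Thu/Wed  2154: Fri/Thu  2155: Sat/Fri ✓  2156: Sun/Sun  2157: Tue/Mon  2158: Wed/Tue  …(10 more)…  2169: Wed/Tue  2170: Thu/Wed  2171: Fri/Thu  2172: Sat/Sat  2173: Mon/Sun  2174: Tue/Mon  2175: Wed/Tue  2176: Thu/Thu  2177: Sat/Fri ✓  2178: Sun/Sat  2179: Mon/Sun  2180: Tue/Tue  2181: Thu/Wed  2182: Fri/Thu
Both conditions hold in: 2149, 2155, 2166, 2177 — 4.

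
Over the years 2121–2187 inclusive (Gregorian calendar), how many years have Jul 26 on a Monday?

Track Jul 26's weekday year by year (advancing +1, or +2 across a Feb 29):
  2121: Sat  2122: Sun (+1)  2123: Mon (+1) ✓  2124: Wed (+2)  2125: Thu (+1)
  2126: Fri (+1)  2127: Sat (+1)  2128: Mon (+2) ✓  2129: Tue (+1)  2130: Wed (+1)
  2131: Thu (+1)  2132: Sat (+2)  2133: Sun (+1)  2134: Mon (+1) ✓  … (39 more years) …
  2174: Tue (+1)  2175: Wed (+1)  2176: Fri (+2)  2177: Sat (+1)  2178: Sun (+1)
  2179: Mon (+1) ✓  2180: Wed (+2)  2181: Thu (+1)  2182: Fri (+1)  2183: Sat (+1)
  2184: Mon (+2) ✓  2185: Tue (+1)  2186: Wed (+1)  2187: Thu (+1)
Monday years: 2123, 2128, 2134, 2145, 2151, 2156, 2162, 2173, 2179, 2184 — 10 in total.

10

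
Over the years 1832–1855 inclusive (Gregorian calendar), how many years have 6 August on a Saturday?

3

Track 6 August's weekday year by year (advancing +1, or +2 across a Feb 29):
  1832: Mon  1833: Tue (+1)  1834: Wed (+1)  1835: Thu (+1)  1836: Sat (+2) ✓
  1837: Sun (+1)  1838: Mon (+1)  1839: Tue (+1)  1840: Thu (+2)  1841: Fri (+1)
  1842: Sat (+1) ✓  1843: Sun (+1)  1844: Tue (+2)  1845: Wed (+1)  1846: Thu (+1)
  1847: Fri (+1)  1848: Sun (+2)  1849: Mon (+1)  1850: Tue (+1)  1851: Wed (+1)
  1852: Fri (+2)  1853: Sat (+1) ✓  1854: Sun (+1)  1855: Mon (+1)
Saturday years: 1836, 1842, 1853 — 3 in total.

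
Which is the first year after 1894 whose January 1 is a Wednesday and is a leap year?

1896

Jan 1 advances by 2 weekdays after a leap year and by 1 after a common year.
1894: Jan 1 is Monday.
1895: Tuesday
1896: Wednesday (leap)
1896 begins on a Wednesday and is a leap year.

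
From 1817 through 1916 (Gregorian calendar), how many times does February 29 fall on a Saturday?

Leap years in 1817–1916: 24 of them.
Feb 29 weekday advances by 5 (mod 7) from one leap year to the next four years later (or differs when a century non-leap intervenes).
Leap-day weekdays: 1820:Tue 1824:Sun 1828:Fri 1832:Wed 1836:Mon 1840:Sat✓ 1844:Thu 1848:Tue 1852:Sun 1856:Fri 1860:Wed 1864:Mon 1868:Sat✓ 1872:Thu 1876:Tue 1880:Sun 1884:Fri 1888:Wed 1892:Mon 1896:Sat✓ 1904:Mon 1908:Sat✓ 1912:Thu 1916:Tue
Saturday: 1840, 1868, 1896, 1908 → 4.

4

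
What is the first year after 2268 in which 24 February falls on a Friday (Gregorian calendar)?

2271

From one year to the next, a fixed date's weekday advances by 1, or by 2 when a Feb 29 lies between the two dates.
2268: February 24 is Monday.
2269: Wednesday (+2)
2270: Thursday (+1)
2271: Friday (+1)
24 February falls on a Friday in 2271.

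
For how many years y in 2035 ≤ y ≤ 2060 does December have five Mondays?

December has 31 days; it has five Mondays when Monday falls among the first (month-length − 28) days — i.e. when December 1 is one of Monday/Sunday/Saturday.
December 1 by year: 2035:Sat✓ 2036:Mon✓ 2037:Tue 2038:Wed 2039:Thu 2040:Sat✓ 2041:Sun✓ 2042:Mon✓ 2043:Tue 2044:Thu 2045:Fri 2046:Sat✓ 2047:Sun✓ 2048:Tue 2049:Wed 2050:Thu 2051:Fri 2052:Sun✓ 2053:Mon✓ 2054:Tue 2055:Wed 2056:Fri 2057:Sat✓ 2058:Sun✓ 2059:Mon✓ 2060:Wed
Years with five Mondays: 2035, 2036, 2040, 2041, 2042, 2046, 2047, 2052, 2053, 2057, 2058, 2059 → 12.

12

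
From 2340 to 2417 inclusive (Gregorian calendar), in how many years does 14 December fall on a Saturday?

11

Track 14 December's weekday year by year (advancing +1, or +2 across a Feb 29):
  2340: Sat ✓  2341: Sun (+1)  2342: Mon (+1)  2343: Tue (+1)  2344: Thu (+2)
  2345: Fri (+1)  2346: Sat (+1) ✓  2347: Sun (+1)  2348: Tue (+2)  2349: Wed (+1)
  2350: Thu (+1)  2351: Fri (+1)  2352: Sun (+2)  2353: Mon (+1)  … (50 more years) …
  2404: Tue (+2)  2405: Wed (+1)  2406: Thu (+1)  2407: Fri (+1)  2408: Sun (+2)
  2409: Mon (+1)  2410: Tue (+1)  2411: Wed (+1)  2412: Fri (+2)  2413: Sat (+1) ✓
  2414: Sun (+1)  2415: Mon (+1)  2416: Wed (+2)  2417: Thu (+1)
Saturday years: 2340, 2346, 2357, 2363, 2368, 2374, 2385, 2391, 2396, 2402, 2413 — 11 in total.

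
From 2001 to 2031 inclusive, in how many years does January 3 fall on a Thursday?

5

Track January 3's weekday year by year (advancing +1, or +2 across a Feb 29):
  2001: Wed  2002: Thu (+1) ✓  2003: Fri (+1)  2004: Sat (+1)  2005: Mon (+2)
  2006: Tue (+1)  2007: Wed (+1)  2008: Thu (+1) ✓  2009: Sat (+2)  2010: Sun (+1)
  2011: Mon (+1)  2012: Tue (+1)  2013: Thu (+2) ✓  2014: Fri (+1)  … (3 more years) …
  2018: Wed (+1)  2019: Thu (+1) ✓  2020: Fri (+1)  2021: Sun (+2)  2022: Mon (+1)
  2023: Tue (+1)  2024: Wed (+1)  2025: Fri (+2)  2026: Sat (+1)  2027: Sun (+1)
  2028: Mon (+1)  2029: Wed (+2)  2030: Thu (+1) ✓  2031: Fri (+1)
Thursday years: 2002, 2008, 2013, 2019, 2030 — 5 in total.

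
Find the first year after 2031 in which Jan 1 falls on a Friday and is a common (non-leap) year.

2038

Jan 1 advances by 2 weekdays after a leap year and by 1 after a common year.
2031: Jan 1 is Wednesday.
2032: Thursday (leap)
2033: Saturday
2034: Sunday
2035: Monday
2036: Tuesday (leap)
2037: Thursday
2038: Friday
2038 begins on a Friday and is a common year.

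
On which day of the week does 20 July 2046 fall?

Friday

January 1, 2046 is a Monday.
July 20 is day 201 of the year, i.e. 200 days after Jan 1.
200 mod 7 = 4, so advance 4 weekdays from Monday: Friday.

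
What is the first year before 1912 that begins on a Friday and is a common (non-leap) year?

1909

Jan 1 advances by 2 weekdays after a leap year and by 1 after a common year.
1912: Jan 1 is Monday (leap).
1911: Sunday
1910: Saturday
1909: Friday
1909 begins on a Friday and is a common year.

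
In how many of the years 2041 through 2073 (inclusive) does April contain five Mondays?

April has 30 days; it has five Mondays when Monday falls among the first (month-length − 28) days — i.e. when April 1 is one of Monday/Sunday.
April 1 by year: 2041:Mon✓ 2042:Tue 2043:Wed 2044:Fri 2045:Sat 2046:Sun✓ 2047:Mon✓ 2048:Wed 2049:Thu 2050:Fri 2051:Sat 2052:Mon✓ 2053:Tue 2054:Wed 2055:Thu …(3 more)… 2059:Tue 2060:Thu 2061:Fri 2062:Sat 2063:Sun✓ 2064:Tue 2065:Wed 2066:Thu 2067:Fri 2068:Sun✓ 2069:Mon✓ 2070:Tue 2071:Wed 2072:Fri 2073:Sat
Years with five Mondays: 2041, 2046, 2047, 2052, 2057, 2058, 2063, 2068, 2069 → 9.

9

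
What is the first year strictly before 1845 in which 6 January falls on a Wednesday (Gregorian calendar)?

1841

From one year to the next, a fixed date's weekday advances by 1, or by 2 when a Feb 29 lies between the two dates.
1845: January 6 is Monday.
1844: Saturday (−2)
1843: Friday (−1)
1842: Thursday (−1)
1841: Wednesday (−1)
6 January falls on a Wednesday in 1841.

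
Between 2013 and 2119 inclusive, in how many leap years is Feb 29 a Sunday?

Leap years in 2013–2119: 25 of them.
Feb 29 weekday advances by 5 (mod 7) from one leap year to the next four years later (or differs when a century non-leap intervenes).
Leap-day weekdays: 2016:Mon 2020:Sat 2024:Thu 2028:Tue 2032:Sun✓ 2036:Fri 2040:Wed 2044:Mon 2048:Sat 2052:Thu 2056:Tue 2060:Sun✓ 2064:Fri 2068:Wed 2072:Mon 2076:Sat 2080:Thu 2084:Tue 2088:Sun✓ 2092:Fri 2096:Wed 2104:Fri 2108:Wed 2112:Mon 2116:Sat
Sunday: 2032, 2060, 2088 → 3.

3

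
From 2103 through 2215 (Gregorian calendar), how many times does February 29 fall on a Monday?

Leap years in 2103–2215: 27 of them.
Feb 29 weekday advances by 5 (mod 7) from one leap year to the next four years later (or differs when a century non-leap intervenes).
Leap-day weekdays: 2104:Fri 2108:Wed 2112:Mon✓ 2116:Sat 2120:Thu 2124:Tue 2128:Sun 2132:Fri 2136:Wed 2140:Mon✓ 2144:Sat 2148:Thu 2152:Tue 2156:Sun 2160:Fri 2164:Wed 2168:Mon✓ 2172:Sat 2176:Thu 2180:Tue 2184:Sun 2188:Fri 2192:Wed 2196:Mon✓ 2204:Wed 2208:Mon✓ 2212:Sat
Monday: 2112, 2140, 2168, 2196, 2208 → 5.

5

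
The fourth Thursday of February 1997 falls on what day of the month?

27

February 1, 1997 is a Saturday, so the first Thursday is the 6th.
The fourth Thursday is 6 + 21 = 27.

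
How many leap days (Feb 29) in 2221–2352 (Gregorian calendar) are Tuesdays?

4

Leap years in 2221–2352: 32 of them.
Feb 29 weekday advances by 5 (mod 7) from one leap year to the next four years later (or differs when a century non-leap intervenes).
Leap-day weekdays: 2224:Sun 2228:Fri 2232:Wed 2236:Mon 2240:Sat 2244:Thu 2248:Tue✓ 2252:Sun 2256:Fri 2260:Wed 2264:Mon 2268:Sat 2272:Thu …(6 more)… 2304:Mon 2308:Sat 2312:Thu 2316:Tue✓ 2320:Sun 2324:Fri 2328:Wed 2332:Mon 2336:Sat 2340:Thu 2344:Tue✓ 2348:Sun 2352:Fri
Tuesday: 2248, 2276, 2316, 2344 → 4.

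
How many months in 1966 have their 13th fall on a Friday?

Check the 13th of each month of 1966: Jan 13: Thu, Feb 13: Sun, Mar 13: Sun, Apr 13: Wed, May 13: Fri, Jun 13: Mon, Jul 13: Wed, Aug 13: Sat, Sep 13: Tue, Oct 13: Thu, Nov 13: Sun, Dec 13: Tue.
Friday occurs in May — 1 month.

1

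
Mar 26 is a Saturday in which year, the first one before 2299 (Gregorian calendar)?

2298

From one year to the next, a fixed date's weekday advances by 1, or by 2 when a Feb 29 lies between the two dates.
2299: March 26 is Sunday.
2298: Saturday (−1)
Mar 26 falls on a Saturday in 2298.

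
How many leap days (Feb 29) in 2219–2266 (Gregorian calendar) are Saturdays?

1

Leap years in 2219–2266: 12 of them.
Feb 29 weekday advances by 5 (mod 7) from one leap year to the next four years later (or differs when a century non-leap intervenes).
Leap-day weekdays: 2220:Tue 2224:Sun 2228:Fri 2232:Wed 2236:Mon 2240:Sat✓ 2244:Thu 2248:Tue 2252:Sun 2256:Fri 2260:Wed 2264:Mon
Saturday: 2240 → 1.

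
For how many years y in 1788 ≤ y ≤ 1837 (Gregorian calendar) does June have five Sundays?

June has 30 days; it has five Sundays when Sunday falls among the first (month-length − 28) days — i.e. when June 1 is one of Sunday/Saturday.
June 1 by year: 1788:Sun✓ 1789:Mon 1790:Tue 1791:Wed 1792:Fri 1793:Sat✓ 1794:Sun✓ 1795:Mon 1796:Wed 1797:Thu 1798:Fri 1799:Sat✓ 1800:Sun✓ 1801:Mon 1802:Tue …(20 more)… 1823:Sun✓ 1824:Tue 1825:Wed 1826:Thu 1827:Fri 1828:Sun✓ 1829:Mon 1830:Tue 1831:Wed 1832:Fri 1833:Sat✓ 1834:Sun✓ 1835:Mon 1836:Wed 1837:Thu
Years with five Sundays: 1788, 1793, 1794, 1799, 1800, 1805, 1806, 1811, 1816, 1817, 1822, 1823, 1828, 1833, 1834 → 15.

15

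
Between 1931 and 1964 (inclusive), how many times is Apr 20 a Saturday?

5

Track Apr 20's weekday year by year (advancing +1, or +2 across a Feb 29):
  1931: Mon  1932: Wed (+2)  1933: Thu (+1)  1934: Fri (+1)  1935: Sat (+1) ✓
  1936: Mon (+2)  1937: Tue (+1)  1938: Wed (+1)  1939: Thu (+1)  1940: Sat (+2) ✓
  1941: Sun (+1)  1942: Mon (+1)  1943: Tue (+1)  1944: Thu (+2)  … (6 more years) …
  1951: Fri (+1)  1952: Sun (+2)  1953: Mon (+1)  1954: Tue (+1)  1955: Wed (+1)
  1956: Fri (+2)  1957: Sat (+1) ✓  1958: Sun (+1)  1959: Mon (+1)  1960: Wed (+2)
  1961: Thu (+1)  1962: Fri (+1)  1963: Sat (+1) ✓  1964: Mon (+2)
Saturday years: 1935, 1940, 1946, 1957, 1963 — 5 in total.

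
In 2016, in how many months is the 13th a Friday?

1

Check the 13th of each month of 2016: Jan 13: Wed, Feb 13: Sat, Mar 13: Sun, Apr 13: Wed, May 13: Fri, Jun 13: Mon, Jul 13: Wed, Aug 13: Sat, Sep 13: Tue, Oct 13: Thu, Nov 13: Sun, Dec 13: Tue.
Friday occurs in May — 1 month.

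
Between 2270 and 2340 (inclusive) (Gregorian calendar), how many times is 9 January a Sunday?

10

Track 9 January's weekday year by year (advancing +1, or +2 across a Feb 29):
  2270: Sun ✓  2271: Mon (+1)  2272: Tue (+1)  2273: Thu (+2)  2274: Fri (+1)
  2275: Sat (+1)  2276: Sun (+1) ✓  2277: Tue (+2)  2278: Wed (+1)  2279: Thu (+1)
  2280: Fri (+1)  2281: Sun (+2) ✓  2282: Mon (+1)  2283: Tue (+1)  … (43 more years) …
  2327: Sun (+1) ✓  2328: Mon (+1)  2329: Wed (+2)  2330: Thu (+1)  2331: Fri (+1)
  2332: Sat (+1)  2333: Mon (+2)  2334: Tue (+1)  2335: Wed (+1)  2336: Thu (+1)
  2337: Sat (+2)  2338: Sun (+1) ✓  2339: Mon (+1)  2340: Tue (+1)
Sunday years: 2270, 2276, 2281, 2287, 2298, 2310, 2316, 2321, 2327, 2338 — 10 in total.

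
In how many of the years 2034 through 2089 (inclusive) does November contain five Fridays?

16

November has 30 days; it has five Fridays when Friday falls among the first (month-length − 28) days — i.e. when November 1 is one of Friday/Thursday.
November 1 by year: 2034:Wed 2035:Thu✓ 2036:Sat 2037:Sun 2038:Mon 2039:Tue 2040:Thu✓ 2041:Fri✓ 2042:Sat 2043:Sun 2044:Tue 2045:Wed 2046:Thu✓ 2047:Fri✓ 2048:Sun …(26 more)… 2075:Fri✓ 2076:Sun 2077:Mon 2078:Tue 2079:Wed 2080:Fri✓ 2081:Sat 2082:Sun 2083:Mon 2084:Wed 2085:Thu✓ 2086:Fri✓ 2087:Sat 2088:Mon 2089:Tue
Years with five Fridays: 2035, 2040, 2041, 2046, 2047, 2052, 2057, 2058, 2063, 2068, 2069, 2074, 2075, 2080, 2085, 2086 → 16.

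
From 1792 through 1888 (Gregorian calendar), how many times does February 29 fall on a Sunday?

3

Leap years in 1792–1888: 24 of them.
Feb 29 weekday advances by 5 (mod 7) from one leap year to the next four years later (or differs when a century non-leap intervenes).
Leap-day weekdays: 1792:Wed 1796:Mon 1804:Wed 1808:Mon 1812:Sat 1816:Thu 1820:Tue 1824:Sun✓ 1828:Fri 1832:Wed 1836:Mon 1840:Sat 1844:Thu 1848:Tue 1852:Sun✓ 1856:Fri 1860:Wed 1864:Mon 1868:Sat 1872:Thu 1876:Tue 1880:Sun✓ 1884:Fri 1888:Wed
Sunday: 1824, 1852, 1880 → 3.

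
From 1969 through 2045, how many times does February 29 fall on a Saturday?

Leap years in 1969–2045: 19 of them.
Feb 29 weekday advances by 5 (mod 7) from one leap year to the next four years later (or differs when a century non-leap intervenes).
Leap-day weekdays: 1972:Tue 1976:Sun 1980:Fri 1984:Wed 1988:Mon 1992:Sat✓ 1996:Thu 2000:Tue 2004:Sun 2008:Fri 2012:Wed 2016:Mon 2020:Sat✓ 2024:Thu 2028:Tue 2032:Sun 2036:Fri 2040:Wed 2044:Mon
Saturday: 1992, 2020 → 2.

2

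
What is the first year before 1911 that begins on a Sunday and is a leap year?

1888

Jan 1 advances by 2 weekdays after a leap year and by 1 after a common year.
1911: Jan 1 is Sunday.
1910: Saturday
1909: Friday
1908: Wednesday (leap)
1907: Tuesday
1906: Monday
1905: Sunday
1904: Friday (leap)
1903: Thursday
1902: Wednesday
1901: Tuesday
1900: Monday
1899: Sunday
1898: Saturday
1897: Friday
1896: Wednesday (leap)
1895: Tuesday
1894: Monday
1893: Sunday
1892: Friday (leap)
1891: Thursday
1890: Wednesday
1889: Tuesday
1888: Sunday (leap)
1888 begins on a Sunday and is a leap year.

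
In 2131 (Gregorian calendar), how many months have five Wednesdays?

4

A month of length L has five Wednesdays iff its first Wednesday is on day ≤ L−28 (so day 1–3 in a 31-day month, 1–2 in a 30-day month, day 1 in a leap February).
Checking each month of 2131: Jan starts Mon (31d) ✓; Feb starts Thu (28d); Mar starts Thu (31d); Apr starts Sun (30d); May starts Tue (31d) ✓; Jun starts Fri (30d); Jul starts Sun (31d); Aug starts Wed (31d) ✓; Sep starts Sat (30d); Oct starts Mon (31d) ✓; Nov starts Thu (30d); Dec starts Sat (31d).
Five-Wednesday months: January, May, August, October → 4.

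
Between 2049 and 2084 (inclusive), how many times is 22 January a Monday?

Track 22 January's weekday year by year (advancing +1, or +2 across a Feb 29):
  2049: Fri  2050: Sat (+1)  2051: Sun (+1)  2052: Mon (+1) ✓  2053: Wed (+2)
  2054: Thu (+1)  2055: Fri (+1)  2056: Sat (+1)  2057: Mon (+2) ✓  2058: Tue (+1)
  2059: Wed (+1)  2060: Thu (+1)  2061: Sat (+2)  2062: Sun (+1)  … (8 more years) …
  2071: Thu (+1)  2072: Fri (+1)  2073: Sun (+2)  2074: Mon (+1) ✓  2075: Tue (+1)
  2076: Wed (+1)  2077: Fri (+2)  2078: Sat (+1)  2079: Sun (+1)  2080: Mon (+1) ✓
  2081: Wed (+2)  2082: Thu (+1)  2083: Fri (+1)  2084: Sat (+1)
Monday years: 2052, 2057, 2063, 2074, 2080 — 5 in total.

5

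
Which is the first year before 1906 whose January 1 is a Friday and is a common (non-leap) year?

Jan 1 advances by 2 weekdays after a leap year and by 1 after a common year.
1906: Jan 1 is Monday.
1905: Sunday
1904: Friday (leap)
1903: Thursday
1902: Wednesday
1901: Tuesday
1900: Monday
1899: Sunday
1898: Saturday
1897: Friday
1897 begins on a Friday and is a common year.

1897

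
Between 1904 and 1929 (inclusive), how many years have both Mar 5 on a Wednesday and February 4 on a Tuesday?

2

Check each year's weekday for Mar 5 and February 4:
  1904: Sat/Thu  1905: Sun/Sat  1906: Mon/Sun  1907: Tue/Mon  1908: Thu/Tue  1909: Fri/Thu  1910: Sat/Fri  1911: Sun/Sat  1912: Tue/Sun  1913: Wed/Tue ✓  1914: Thu/Wed  1915: Fri/Thu  1916: Sun/Fri  1917: Mon/Sun  1918: Tue/Mon  1919: Wed/Tue ✓  1920: Fri/Wed  1921: Sat/Fri  1922: Sun/Sat  1923: Mon/Sun  1924: Wed/Mon  1925: Thu/Wed  1926: Fri/Thu  1927: Sat/Fri  1928: Mon/Sat  1929: Tue/Mon
Both conditions hold in: 1913, 1919 — 2.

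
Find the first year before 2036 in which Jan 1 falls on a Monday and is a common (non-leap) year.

Jan 1 advances by 2 weekdays after a leap year and by 1 after a common year.
2036: Jan 1 is Tuesday (leap).
2035: Monday
2035 begins on a Monday and is a common year.

2035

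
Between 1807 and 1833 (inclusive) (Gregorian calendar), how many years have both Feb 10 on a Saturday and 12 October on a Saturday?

1

Check each year's weekday for Feb 10 and 12 October:
  1807: Tue/Mon  1808: Wed/Wed  1809: Fri/Thu  1810: Sat/Fri  1811: Sun/Sat  1812: Mon/Mon  1813: Wed/Tue  1814: Thu/Wed  1815: Fri/Thu  1816: Sat/Sat ✓  1817: Mon/Sun  1818: Tue/Mon  1819: Wed/Tue  1820: Thu/Thu  1821: Sat/Fri  1822: Sun/Sat  1823: Mon/Sun  1824: Tue/Tue  1825: Thu/Wed  1826: Fri/Thu  1827: Sat/Fri  1828: Sun/Sun  1829: Tue/Mon  1830: Wed/Tue  1831: Thu/Wed  1832: Fri/Fri  1833: Sun/Sat
Both conditions hold in: 1816 — 1.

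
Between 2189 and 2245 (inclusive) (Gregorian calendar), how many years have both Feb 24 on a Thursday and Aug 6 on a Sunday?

1

Check each year's weekday for Feb 24 and Aug 6:
  2189: Tue/Thu  2190: Wed/Fri  2191: Thu/Sat  2192: Fri/Mon  2193: Sun/Tue  2194: Mon/Wed  2195: Tue/Thu  2196: Wed/Sat  2197: Fri/Sun  2198: Sat/Mon  2199: Sun/Tue  2200: Mon/Wed  2201: Tue/Thu  2202: Wed/Fri  …(29 more)…  2232: Fri/Mon  2233: Sun/Tue  2234: Mon/Wed  2235: Tue/Thu  2236: Wed/Sat  2237: Fri/Sun  2238: Sat/Mon  2239: Sun/Tue  2240: Mon/Thu  2241: Wed/Fri  2242: Thu/Sat  2243: Fri/Sun  2244: Sat/Tue  2245: Mon/Wed
Both conditions hold in: 2220 — 1.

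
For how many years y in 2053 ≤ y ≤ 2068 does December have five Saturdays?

7

December has 31 days; it has five Saturdays when Saturday falls among the first (month-length − 28) days — i.e. when December 1 is one of Saturday/Friday/Thursday.
December 1 by year: 2053:Mon 2054:Tue 2055:Wed 2056:Fri✓ 2057:Sat✓ 2058:Sun 2059:Mon 2060:Wed 2061:Thu✓ 2062:Fri✓ 2063:Sat✓ 2064:Mon 2065:Tue 2066:Wed 2067:Thu✓ 2068:Sat✓
Years with five Saturdays: 2056, 2057, 2061, 2062, 2063, 2067, 2068 → 7.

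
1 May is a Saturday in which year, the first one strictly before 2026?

2021

From one year to the next, a fixed date's weekday advances by 1, or by 2 when a Feb 29 lies between the two dates.
2026: May 1 is Friday.
2025: Thursday (−1)
2024: Wednesday (−1)
2023: Monday (−2)
2022: Sunday (−1)
2021: Saturday (−1)
1 May falls on a Saturday in 2021.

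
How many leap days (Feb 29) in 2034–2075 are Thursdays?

Leap years in 2034–2075: 10 of them.
Feb 29 weekday advances by 5 (mod 7) from one leap year to the next four years later (or differs when a century non-leap intervenes).
Leap-day weekdays: 2036:Fri 2040:Wed 2044:Mon 2048:Sat 2052:Thu✓ 2056:Tue 2060:Sun 2064:Fri 2068:Wed 2072:Mon
Thursday: 2052 → 1.

1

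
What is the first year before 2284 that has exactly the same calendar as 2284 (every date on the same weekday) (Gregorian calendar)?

Two years share a calendar iff Jan 1 falls on the same weekday and both are leap or both are common. 2284: Jan 1 is Tuesday, leap year.
2283: Jan 1 Monday, common
2282: Jan 1 Sunday, common
2281: Jan 1 Saturday, common
2280: Jan 1 Thursday, leap
2279: Jan 1 Wednesday, common
2278: Jan 1 Tuesday, common
2277: Jan 1 Monday, common
2276: Jan 1 Saturday, leap
2275: Jan 1 Friday, common
2274: Jan 1 Thursday, common
2273: Jan 1 Wednesday, common
2272: Jan 1 Monday, leap
2271: Jan 1 Sunday, common
2270: Jan 1 Saturday, common
2269: Jan 1 Friday, common
2268: Jan 1 Wednesday, leap
2267: Jan 1 Tuesday, common
2266: Jan 1 Monday, common
2265: Jan 1 Sunday, common
2264: Jan 1 Friday, leap
2263: Jan 1 Thursday, common
2262: Jan 1 Wednesday, common
2261: Jan 1 Tuesday, common
2260: Jan 1 Sunday, leap
2259: Jan 1 Saturday, common
2258: Jan 1 Friday, common
2257: Jan 1 Thursday, common
2256: Jan 1 Tuesday, leap
2256 matches on both conditions.

2256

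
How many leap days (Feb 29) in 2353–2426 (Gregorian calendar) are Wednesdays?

3

Leap years in 2353–2426: 18 of them.
Feb 29 weekday advances by 5 (mod 7) from one leap year to the next four years later (or differs when a century non-leap intervenes).
Leap-day weekdays: 2356:Wed✓ 2360:Mon 2364:Sat 2368:Thu 2372:Tue 2376:Sun 2380:Fri 2384:Wed✓ 2388:Mon 2392:Sat 2396:Thu 2400:Tue 2404:Sun 2408:Fri 2412:Wed✓ 2416:Mon 2420:Sat 2424:Thu
Wednesday: 2356, 2384, 2412 → 3.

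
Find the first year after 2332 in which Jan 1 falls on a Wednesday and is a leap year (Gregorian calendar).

Jan 1 advances by 2 weekdays after a leap year and by 1 after a common year.
2332: Jan 1 is Friday (leap).
2333: Sunday
2334: Monday
2335: Tuesday
2336: Wednesday (leap)
2336 begins on a Wednesday and is a leap year.

2336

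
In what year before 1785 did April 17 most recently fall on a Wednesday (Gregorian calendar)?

1782

From one year to the next, a fixed date's weekday advances by 1, or by 2 when a Feb 29 lies between the two dates.
1785: April 17 is Sunday.
1784: Saturday (−1)
1783: Thursday (−2)
1782: Wednesday (−1)
April 17 falls on a Wednesday in 1782.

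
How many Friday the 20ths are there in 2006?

Check the 20th of each month of 2006: Jan 20: Fri, Feb 20: Mon, Mar 20: Mon, Apr 20: Thu, May 20: Sat, Jun 20: Tue, Jul 20: Thu, Aug 20: Sun, Sep 20: Wed, Oct 20: Fri, Nov 20: Mon, Dec 20: Wed.
Friday occurs in January, October — 2 months.

2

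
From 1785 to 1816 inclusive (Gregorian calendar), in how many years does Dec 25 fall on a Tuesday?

5

Track Dec 25's weekday year by year (advancing +1, or +2 across a Feb 29):
  1785: Sun  1786: Mon (+1)  1787: Tue (+1) ✓  1788: Thu (+2)  1789: Fri (+1)
  1790: Sat (+1)  1791: Sun (+1)  1792: Tue (+2) ✓  1793: Wed (+1)  1794: Thu (+1)
  1795: Fri (+1)  1796: Sun (+2)  1797: Mon (+1)  1798: Tue (+1) ✓  … (4 more years) …
  1803: Sun (+1)  1804: Tue (+2) ✓  1805: Wed (+1)  1806: Thu (+1)  1807: Fri (+1)
  1808: Sun (+2)  1809: Mon (+1)  1810: Tue (+1) ✓  1811: Wed (+1)  1812: Fri (+2)
  1813: Sat (+1)  1814: Sun (+1)  1815: Mon (+1)  1816: Wed (+2)
Tuesday years: 1787, 1792, 1798, 1804, 1810 — 5 in total.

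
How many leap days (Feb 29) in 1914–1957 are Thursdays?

1

Leap years in 1914–1957: 11 of them.
Feb 29 weekday advances by 5 (mod 7) from one leap year to the next four years later (or differs when a century non-leap intervenes).
Leap-day weekdays: 1916:Tue 1920:Sun 1924:Fri 1928:Wed 1932:Mon 1936:Sat 1940:Thu✓ 1944:Tue 1948:Sun 1952:Fri 1956:Wed
Thursday: 1940 → 1.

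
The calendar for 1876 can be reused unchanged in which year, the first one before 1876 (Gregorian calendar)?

1848

Two years share a calendar iff Jan 1 falls on the same weekday and both are leap or both are common. 1876: Jan 1 is Saturday, leap year.
1875: Jan 1 Friday, common
1874: Jan 1 Thursday, common
1873: Jan 1 Wednesday, common
1872: Jan 1 Monday, leap
1871: Jan 1 Sunday, common
1870: Jan 1 Saturday, common
1869: Jan 1 Friday, common
1868: Jan 1 Wednesday, leap
1867: Jan 1 Tuesday, common
1866: Jan 1 Monday, common
1865: Jan 1 Sunday, common
1864: Jan 1 Friday, leap
1863: Jan 1 Thursday, common
1862: Jan 1 Wednesday, common
1861: Jan 1 Tuesday, common
1860: Jan 1 Sunday, leap
1859: Jan 1 Saturday, common
1858: Jan 1 Friday, common
1857: Jan 1 Thursday, common
1856: Jan 1 Tuesday, leap
1855: Jan 1 Monday, common
1854: Jan 1 Sunday, common
1853: Jan 1 Saturday, common
1852: Jan 1 Thursday, leap
1851: Jan 1 Wednesday, common
1850: Jan 1 Tuesday, common
1849: Jan 1 Monday, common
1848: Jan 1 Saturday, leap
1848 matches on both conditions.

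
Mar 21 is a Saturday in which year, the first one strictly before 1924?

From one year to the next, a fixed date's weekday advances by 1, or by 2 when a Feb 29 lies between the two dates.
1924: March 21 is Friday.
1923: Wednesday (−2)
1922: Tuesday (−1)
1921: Monday (−1)
1920: Sunday (−1)
1919: Friday (−2)
1918: Thursday (−1)
1917: Wednesday (−1)
1916: Tuesday (−1)
1915: Sunday (−2)
1914: Saturday (−1)
Mar 21 falls on a Saturday in 1914.

1914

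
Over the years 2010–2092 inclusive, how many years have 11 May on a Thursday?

Track 11 May's weekday year by year (advancing +1, or +2 across a Feb 29):
  2010: Tue  2011: Wed (+1)  2012: Fri (+2)  2013: Sat (+1)  2014: Sun (+1)
  2015: Mon (+1)  2016: Wed (+2)  2017: Thu (+1) ✓  2018: Fri (+1)  2019: Sat (+1)
  2020: Mon (+2)  2021: Tue (+1)  2022: Wed (+1)  2023: Thu (+1) ✓  … (55 more years) …
  2079: Thu (+1) ✓  2080: Sat (+2)  2081: Sun (+1)  2082: Mon (+1)  2083: Tue (+1)
  2084: Thu (+2) ✓  2085: Fri (+1)  2086: Sat (+1)  2087: Sun (+1)  2088: Tue (+2)
  2089: Wed (+1)  2090: Thu (+1) ✓  2091: Fri (+1)  2092: Sun (+2)
Thursday years: 2017, 2023, 2028, 2034, 2045, 2051, 2056, 2062, 2073, 2079, 2084, 2090 — 12 in total.

12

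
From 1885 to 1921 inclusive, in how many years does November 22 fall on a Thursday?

Track November 22's weekday year by year (advancing +1, or +2 across a Feb 29):
  1885: Sun  1886: Mon (+1)  1887: Tue (+1)  1888: Thu (+2) ✓  1889: Fri (+1)
  1890: Sat (+1)  1891: Sun (+1)  1892: Tue (+2)  1893: Wed (+1)  1894: Thu (+1) ✓
  1895: Fri (+1)  1896: Sun (+2)  1897: Mon (+1)  1898: Tue (+1)  … (9 more years) …
  1908: Sun (+2)  1909: Mon (+1)  1910: Tue (+1)  1911: Wed (+1)  1912: Fri (+2)
  1913: Sat (+1)  1914: Sun (+1)  1915: Mon (+1)  1916: Wed (+2)  1917: Thu (+1) ✓
  1918: Fri (+1)  1919: Sat (+1)  1920: Mon (+2)  1921: Tue (+1)
Thursday years: 1888, 1894, 1900, 1906, 1917 — 5 in total.

5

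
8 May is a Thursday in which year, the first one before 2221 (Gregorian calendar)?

From one year to the next, a fixed date's weekday advances by 1, or by 2 when a Feb 29 lies between the two dates.
2221: May 8 is Tuesday.
2220: Monday (−1)
2219: Saturday (−2)
2218: Friday (−1)
2217: Thursday (−1)
8 May falls on a Thursday in 2217.

2217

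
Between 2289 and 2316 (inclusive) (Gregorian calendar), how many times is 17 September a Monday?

Track 17 September's weekday year by year (advancing +1, or +2 across a Feb 29):
  2289: Tue  2290: Wed (+1)  2291: Thu (+1)  2292: Sat (+2)  2293: Sun (+1)
  2294: Mon (+1) ✓  2295: Tue (+1)  2296: Thu (+2)  2297: Fri (+1)  2298: Sat (+1)
  2299: Sun (+1)  2300: Mon (+1) ✓  2301: Tue (+1)  2302: Wed (+1)  2303: Thu (+1)
  2304: Sat (+2)  2305: Sun (+1)  2306: Mon (+1) ✓  2307: Tue (+1)  2308: Thu (+2)
  2309: Fri (+1)  2310: Sat (+1)  2311: Sun (+1)  2312: Tue (+2)  2313: Wed (+1)
  2314: Thu (+1)  2315: Fri (+1)  2316: Sun (+2)
Monday years: 2294, 2300, 2306 — 3 in total.

3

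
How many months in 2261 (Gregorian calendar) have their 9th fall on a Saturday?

3

Check the 9th of each month of 2261: Jan 9: Wed, Feb 9: Sat, Mar 9: Sat, Apr 9: Tue, May 9: Thu, Jun 9: Sun, Jul 9: Tue, Aug 9: Fri, Sep 9: Mon, Oct 9: Wed, Nov 9: Sat, Dec 9: Mon.
Saturday occurs in February, March, November — 3 months.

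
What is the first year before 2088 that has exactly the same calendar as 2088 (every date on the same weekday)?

Two years share a calendar iff Jan 1 falls on the same weekday and both are leap or both are common. 2088: Jan 1 is Thursday, leap year.
2087: Jan 1 Wednesday, common
2086: Jan 1 Tuesday, common
2085: Jan 1 Monday, common
2084: Jan 1 Saturday, leap
2083: Jan 1 Friday, common
2082: Jan 1 Thursday, common
2081: Jan 1 Wednesday, common
2080: Jan 1 Monday, leap
2079: Jan 1 Sunday, common
2078: Jan 1 Saturday, common
2077: Jan 1 Friday, common
2076: Jan 1 Wednesday, leap
2075: Jan 1 Tuesday, common
2074: Jan 1 Monday, common
2073: Jan 1 Sunday, common
2072: Jan 1 Friday, leap
2071: Jan 1 Thursday, common
2070: Jan 1 Wednesday, common
2069: Jan 1 Tuesday, common
2068: Jan 1 Sunday, leap
2067: Jan 1 Saturday, common
2066: Jan 1 Friday, common
2065: Jan 1 Thursday, common
2064: Jan 1 Tuesday, leap
2063: Jan 1 Monday, common
2062: Jan 1 Sunday, common
2061: Jan 1 Saturday, common
2060: Jan 1 Thursday, leap
2060 matches on both conditions.

2060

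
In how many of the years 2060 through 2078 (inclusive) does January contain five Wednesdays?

7

January has 31 days; it has five Wednesdays when Wednesday falls among the first (month-length − 28) days — i.e. when January 1 is one of Wednesday/Tuesday/Monday.
January 1 by year: 2060:Thu 2061:Sat 2062:Sun 2063:Mon✓ 2064:Tue✓ 2065:Thu 2066:Fri 2067:Sat 2068:Sun 2069:Tue✓ 2070:Wed✓ 2071:Thu 2072:Fri 2073:Sun 2074:Mon✓ 2075:Tue✓ 2076:Wed✓ 2077:Fri 2078:Sat
Years with five Wednesdays: 2063, 2064, 2069, 2070, 2074, 2075, 2076 → 7.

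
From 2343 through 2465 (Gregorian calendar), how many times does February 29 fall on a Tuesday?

Leap years in 2343–2465: 31 of them.
Feb 29 weekday advances by 5 (mod 7) from one leap year to the next four years later (or differs when a century non-leap intervenes).
Leap-day weekdays: 2344:Tue✓ 2348:Sun 2352:Fri 2356:Wed 2360:Mon 2364:Sat 2368:Thu 2372:Tue✓ 2376:Sun 2380:Fri 2384:Wed 2388:Mon 2392:Sat …(5 more)… 2416:Mon 2420:Sat 2424:Thu 2428:Tue✓ 2432:Sun 2436:Fri 2440:Wed 2444:Mon 2448:Sat 2452:Thu 2456:Tue✓ 2460:Sun 2464:Fri
Tuesday: 2344, 2372, 2400, 2428, 2456 → 5.

5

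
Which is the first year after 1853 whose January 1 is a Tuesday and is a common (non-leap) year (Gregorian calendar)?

1861

Jan 1 advances by 2 weekdays after a leap year and by 1 after a common year.
1853: Jan 1 is Saturday.
1854: Sunday
1855: Monday
1856: Tuesday (leap)
1857: Thursday
1858: Friday
1859: Saturday
1860: Sunday (leap)
1861: Tuesday
1861 begins on a Tuesday and is a common year.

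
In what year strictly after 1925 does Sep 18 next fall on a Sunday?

From one year to the next, a fixed date's weekday advances by 1, or by 2 when a Feb 29 lies between the two dates.
1925: September 18 is Friday.
1926: Saturday (+1)
1927: Sunday (+1)
Sep 18 falls on a Sunday in 1927.

1927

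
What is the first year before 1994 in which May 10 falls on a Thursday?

From one year to the next, a fixed date's weekday advances by 1, or by 2 when a Feb 29 lies between the two dates.
1994: May 10 is Tuesday.
1993: Monday (−1)
1992: Sunday (−1)
1991: Friday (−2)
1990: Thursday (−1)
May 10 falls on a Thursday in 1990.

1990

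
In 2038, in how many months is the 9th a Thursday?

2

Check the 9th of each month of 2038: Jan 9: Sat, Feb 9: Tue, Mar 9: Tue, Apr 9: Fri, May 9: Sun, Jun 9: Wed, Jul 9: Fri, Aug 9: Mon, Sep 9: Thu, Oct 9: Sat, Nov 9: Tue, Dec 9: Thu.
Thursday occurs in September, December — 2 months.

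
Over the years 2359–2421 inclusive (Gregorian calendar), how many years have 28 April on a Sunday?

Track 28 April's weekday year by year (advancing +1, or +2 across a Feb 29):
  2359: Tue  2360: Thu (+2)  2361: Fri (+1)  2362: Sat (+1)  2363: Sun (+1) ✓
  2364: Tue (+2)  2365: Wed (+1)  2366: Thu (+1)  2367: Fri (+1)  2368: Sun (+2) ✓
  2369: Mon (+1)  2370: Tue (+1)  2371: Wed (+1)  2372: Fri (+2)  … (35 more years) …
  2408: Mon (+2)  2409: Tue (+1)  2410: Wed (+1)  2411: Thu (+1)  2412: Sat (+2)
  2413: Sun (+1) ✓  2414: Mon (+1)  2415: Tue (+1)  2416: Thu (+2)  2417: Fri (+1)
  2418: Sat (+1)  2419: Sun (+1) ✓  2420: Tue (+2)  2421: Wed (+1)
Sunday years: 2363, 2368, 2374, 2385, 2391, 2396, 2402, 2413, 2419 — 9 in total.

9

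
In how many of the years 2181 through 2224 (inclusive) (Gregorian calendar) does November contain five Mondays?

November has 30 days; it has five Mondays when Monday falls among the first (month-length − 28) days — i.e. when November 1 is one of Monday/Sunday.
November 1 by year: 2181:Thu 2182:Fri 2183:Sat 2184:Mon✓ 2185:Tue 2186:Wed 2187:Thu 2188:Sat 2189:Sun✓ 2190:Mon✓ 2191:Tue 2192:Thu 2193:Fri 2194:Sat 2195:Sun✓ …(14 more)… 2210:Thu 2211:Fri 2212:Sun✓ 2213:Mon✓ 2214:Tue 2215:Wed 2216:Fri 2217:Sat 2218:Sun✓ 2219:Mon✓ 2220:Wed 2221:Thu 2222:Fri 2223:Sat 2224:Mon✓
Years with five Mondays: 2184, 2189, 2190, 2195, 2201, 2202, 2207, 2212, 2213, 2218, 2219, 2224 → 12.

12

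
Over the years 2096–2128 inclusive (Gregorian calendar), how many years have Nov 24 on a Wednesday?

Track Nov 24's weekday year by year (advancing +1, or +2 across a Feb 29):
  2096: Sat  2097: Sun (+1)  2098: Mon (+1)  2099: Tue (+1)  2100: Wed (+1) ✓
  2101: Thu (+1)  2102: Fri (+1)  2103: Sat (+1)  2104: Mon (+2)  2105: Tue (+1)
  2106: Wed (+1) ✓  2107: Thu (+1)  2108: Sat (+2)  2109: Sun (+1)  … (5 more years) …
  2115: Sun (+1)  2116: Tue (+2)  2117: Wed (+1) ✓  2118: Thu (+1)  2119: Fri (+1)
  2120: Sun (+2)  2121: Mon (+1)  2122: Tue (+1)  2123: Wed (+1) ✓  2124: Fri (+2)
  2125: Sat (+1)  2126: Sun (+1)  2127: Mon (+1)  2128: Wed (+2) ✓
Wednesday years: 2100, 2106, 2117, 2123, 2128 — 5 in total.

5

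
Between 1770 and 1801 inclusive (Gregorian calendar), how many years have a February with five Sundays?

1

February has 28 days (29 in leap years); it has five Sundays when Sunday falls among the first (month-length − 28) days — i.e. when February 1 is Sunday in a leap year (never in a common year).
February 1 by year: 1770:Thu 1771:Fri 1772:Sat 1773:Mon 1774:Tue 1775:Wed 1776:Thu 1777:Sat 1778:Sun 1779:Mon 1780:Tue 1781:Thu 1782:Fri 1783:Sat 1784:Sun✓ 1785:Tue 1786:Wed 1787:Thu 1788:Fri 1789:Sun 1790:Mon 1791:Tue 1792:Wed 1793:Fri 1794:Sat 1795:Sun 1796:Mon 1797:Wed 1798:Thu 1799:Fri 1800:Sat 1801:Sun
Years with five Sundays: 1784 → 1.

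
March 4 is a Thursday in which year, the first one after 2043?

From one year to the next, a fixed date's weekday advances by 1, or by 2 when a Feb 29 lies between the two dates.
2043: March 4 is Wednesday.
2044: Friday (+2)
2045: Saturday (+1)
2046: Sunday (+1)
2047: Monday (+1)
2048: Wednesday (+2)
2049: Thursday (+1)
March 4 falls on a Thursday in 2049.

2049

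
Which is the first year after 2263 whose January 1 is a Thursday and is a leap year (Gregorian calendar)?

Jan 1 advances by 2 weekdays after a leap year and by 1 after a common year.
2263: Jan 1 is Thursday.
2264: Friday (leap)
2265: Sunday
2266: Monday
2267: Tuesday
2268: Wednesday (leap)
2269: Friday
2270: Saturday
2271: Sunday
2272: Monday (leap)
2273: Wednesday
2274: Thursday
2275: Friday
2276: Saturday (leap)
2277: Monday
2278: Tuesday
2279: Wednesday
2280: Thursday (leap)
2280 begins on a Thursday and is a leap year.

2280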